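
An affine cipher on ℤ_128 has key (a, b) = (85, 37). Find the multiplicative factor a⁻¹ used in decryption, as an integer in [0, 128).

Extended Euclidean algorithm:
128 = 1×85 + 43
85 = 1×43 + 42
43 = 1×42 + 1
42 = 42×1 + 0
gcd = 1, so the inverse exists. Back-substitute:
1 = 43 − 42
1 = −85 + 2·43
1 = 2·128 − 3·85
Thus 85·(-3) ≡ 1 (mod 128); reducing, -3 mod 128 = 125.

125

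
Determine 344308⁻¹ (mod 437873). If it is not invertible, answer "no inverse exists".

107904

Apply the Euclidean algorithm to 437873 and 344308:
437873 = 1*344308 + 93565
344308 = 3*93565 + 63613
93565 = 1*63613 + 29952
63613 = 2*29952 + 3709
29952 = 8*3709 + 280
3709 = 13*280 + 69
280 = 4*69 + 4
69 = 17*4 + 1
4 = 4*1 + 0
gcd = 1, so the inverse exists. Back-substitute:
1 = 69 − 17·4
1 = −17·280 + 69·69
1 = 69·3709 − 914·280
1 = −914·29952 + 7381·3709
1 = 7381·63613 − 15676·29952
1 = −15676·93565 + 23057·63613
1 = 23057·344308 − 84847·93565
1 = −84847·437873 + 107904·344308
So 344308·107904 ≡ 1 (mod 437873).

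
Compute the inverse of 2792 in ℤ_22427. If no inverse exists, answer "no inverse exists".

17005

gcd(22427, 2792) by repeated division:
22427 = 8·2792 + 91
2792 = 30·91 + 62
91 = 1·62 + 29
62 = 2·29 + 4
29 = 7·4 + 1
4 = 4·1 + 0
Since gcd(2792, 22427) = 1, back-substitute to write 1 as a combination:
1 = 29 − 7·4
1 = −7·62 + 15·29
1 = 15·91 − 22·62
1 = −22·2792 + 675·91
1 = 675·22427 − 5422·2792
Hence 2792⁻¹ ≡ -5422 ≡ 17005 (mod 22427).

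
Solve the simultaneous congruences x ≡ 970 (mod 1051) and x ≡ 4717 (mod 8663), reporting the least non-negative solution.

Write x = 970 + 1051·k. Then 1051·k ≡ 4717 − 970 ≡ 3747 (mod 8663).
Need 1051⁻¹ mod 8663. Extended Euclid on (8663, 1051):
8663 = 8*1051 + 255
1051 = 4*255 + 31
255 = 8*31 + 7
31 = 4*7 + 3
7 = 2*3 + 1
3 = 3*1 + 0
Back-substitute:
1 = 7 − 2·3
1 = −2·31 + 9·7
1 = 9·255 − 74·31
1 = −74·1051 + 305·255
1 = 305·8663 − 2514·1051
1051⁻¹ ≡ 6149 (mod 8663), so k ≡ 6149·3747 ≡ 5386 (mod 8663).
x = 970 + 1051·5386 = 5661656.

5661656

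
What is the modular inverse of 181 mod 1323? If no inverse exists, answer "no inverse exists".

Extended Euclidean algorithm:
1323 = 7×181 + 56
181 = 3×56 + 13
56 = 4×13 + 4
13 = 3×4 + 1
4 = 4×1 + 0
gcd = 1, so the inverse exists. Back-substitute:
1 = 13 − 3·4
1 = −3·56 + 13·13
1 = 13·181 − 42·56
1 = −42·1323 + 307·181
So 181·307 ≡ 1 (mod 1323).

307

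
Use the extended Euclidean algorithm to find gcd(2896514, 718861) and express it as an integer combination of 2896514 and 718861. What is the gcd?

Repeated division:
2896514 = 4×718861 + 21070
718861 = 34×21070 + 2481
21070 = 8×2481 + 1222
2481 = 2×1222 + 37
1222 = 33×37 + 1
37 = 37×1 + 0
gcd(2896514, 718861) = 1.
Working backward:
1 = 1222 − 33·37
1 = −33·2481 + 67·1222
1 = 67·21070 − 569·2481
1 = −569·718861 + 19413·21070
1 = 19413·2896514 − 78221·718861
So 1 = (19413)·2896514 + (-78221)·718861.

1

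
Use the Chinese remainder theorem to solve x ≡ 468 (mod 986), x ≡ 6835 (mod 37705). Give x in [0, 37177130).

10601940

Write x = 468 + 986·k. Then 986·k ≡ 6835 − 468 ≡ 6367 (mod 37705).
Need 986⁻¹ mod 37705. Extended Euclid on (37705, 986):
37705 = 38×986 + 237
986 = 4×237 + 38
237 = 6×38 + 9
38 = 4×9 + 2
9 = 4×2 + 1
2 = 2×1 + 0
Back-substitute:
1 = 9 − 4·2
1 = −4·38 + 17·9
1 = 17·237 − 106·38
1 = −106·986 + 441·237
1 = 441·37705 − 16864·986
986⁻¹ ≡ 20841 (mod 37705), so k ≡ 20841·6367 ≡ 10752 (mod 37705).
x = 468 + 986·10752 = 10601940.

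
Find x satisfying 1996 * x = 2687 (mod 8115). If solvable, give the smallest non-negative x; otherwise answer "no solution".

4502

First find gcd(1996, 8115):
8115 = 4·1996 + 131
1996 = 15·131 + 31
131 = 4·31 + 7
31 = 4·7 + 3
7 = 2·3 + 1
3 = 3·1 + 0
gcd = 1, so a unique solution mod 8115 exists.
Back-substitute for the Bézout coefficients:
1 = 7 − 2·3
1 = −2·31 + 9·7
1 = 9·131 − 38·31
1 = −38·1996 + 579·131
1 = 579·8115 − 2354·1996
So 1996·(-2354) ≡ 1 (mod 8115), giving 1996⁻¹ ≡ 5761.
x ≡ 1996⁻¹·2687 ≡ 5761·2687 ≡ 4502 (mod 8115).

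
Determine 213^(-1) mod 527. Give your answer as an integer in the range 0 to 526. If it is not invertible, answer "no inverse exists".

Apply the Euclidean algorithm to 527 and 213:
527 = 2·213 + 101
213 = 2·101 + 11
101 = 9·11 + 2
11 = 5·2 + 1
2 = 2·1 + 0
The gcd is 1. Working backward:
1 = 11 − 5·2
1 = −5·101 + 46·11
1 = 46·213 − 97·101
1 = −97·527 + 240·213
So 213·240 ≡ 1 (mod 527).

240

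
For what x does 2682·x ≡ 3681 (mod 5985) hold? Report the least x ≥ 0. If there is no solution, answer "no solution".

First find gcd(2682, 5985):
5985 = 2*2682 + 621
2682 = 4*621 + 198
621 = 3*198 + 27
198 = 7*27 + 9
27 = 3*9 + 0
gcd = 9 and 9 | 3681, so solutions exist. Divide through by 9: 298x ≡ 409 (mod 665).
Now find 298⁻¹ mod 665:
665 = 2·298 + 69
298 = 4·69 + 22
69 = 3·22 + 3
22 = 7·3 + 1
3 = 3·1 + 0
Back-substitute:
1 = 22 − 7·3
1 = −7·69 + 22·22
1 = 22·298 − 95·69
1 = −95·665 + 212·298
So 298⁻¹ ≡ 212 (mod 665).
Then x ≡ 212·409 ≡ 258 (mod 665); the smallest non-negative solution is x = 258.

258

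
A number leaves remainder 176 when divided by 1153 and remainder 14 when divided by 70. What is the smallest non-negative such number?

53214

Write x = 176 + 1153·k. Then 1153·k ≡ 14 − 176 ≡ 48 (mod 70).
Need 1153⁻¹ mod 70. Extended Euclid on (70, 33):
70 = 2·33 + 4
33 = 8·4 + 1
4 = 4·1 + 0
Back-substitute:
1 = 33 − 8·4
1 = −8·70 + 17·33
1153⁻¹ ≡ 17 (mod 70), so k ≡ 17·48 ≡ 46 (mod 70).
x = 176 + 1153·46 = 53214.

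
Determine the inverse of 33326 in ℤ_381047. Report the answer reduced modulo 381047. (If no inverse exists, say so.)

216913

gcd(381047, 33326) by repeated division:
381047 = 11*33326 + 14461
33326 = 2*14461 + 4404
14461 = 3*4404 + 1249
4404 = 3*1249 + 657
1249 = 1*657 + 592
657 = 1*592 + 65
592 = 9*65 + 7
65 = 9*7 + 2
7 = 3*2 + 1
2 = 2*1 + 0
The gcd is 1. Working backward:
1 = 7 − 3·2
1 = −3·65 + 28·7
1 = 28·592 − 255·65
1 = −255·657 + 283·592
1 = 283·1249 − 538·657
1 = −538·4404 + 1897·1249
1 = 1897·14461 − 6229·4404
1 = −6229·33326 + 14355·14461
1 = 14355·381047 − 164134·33326
So 33326·(-164134) ≡ 1 (mod 381047), and -164134 ≡ 216913 (mod 381047).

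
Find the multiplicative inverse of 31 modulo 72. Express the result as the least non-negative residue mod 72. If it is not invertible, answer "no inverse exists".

7

Apply the Euclidean algorithm to 72 and 31:
72 = 2×31 + 10
31 = 3×10 + 1
10 = 10×1 + 0
Since gcd(31, 72) = 1, back-substitute to write 1 as a combination:
1 = 31 − 3·10
1 = −3·72 + 7·31
So 31·7 ≡ 1 (mod 72).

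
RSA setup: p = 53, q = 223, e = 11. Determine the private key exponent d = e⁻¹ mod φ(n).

2099

φ(n) = (p−1)(q−1) = 52·222 = 11544.
Need d with 11·d ≡ 1 (mod 11544). Apply the extended Euclidean algorithm:
11544 = 1049×11 + 5
11 = 2×5 + 1
5 = 5×1 + 0
Back-substitute:
1 = 11 − 2·5
1 = −2·11544 + 2099·11
So 11·2099 ≡ 1 (mod 11544), hence d = 2099.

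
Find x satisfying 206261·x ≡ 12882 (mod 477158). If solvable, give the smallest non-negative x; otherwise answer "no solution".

gcd(206261, 477158):
477158 = 2·206261 + 64636
206261 = 3·64636 + 12353
64636 = 5·12353 + 2871
12353 = 4·2871 + 869
2871 = 3·869 + 264
869 = 3·264 + 77
264 = 3·77 + 33
77 = 2·33 + 11
33 = 3·11 + 0
gcd = 11, but 11 ∤ 12882, so the congruence has no solution.

no solution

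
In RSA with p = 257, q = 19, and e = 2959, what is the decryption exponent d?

1903

φ(n) = (p−1)(q−1) = 256·18 = 4608.
Need d with 2959·d ≡ 1 (mod 4608). Apply the extended Euclidean algorithm:
4608 = 1×2959 + 1649
2959 = 1×1649 + 1310
1649 = 1×1310 + 339
1310 = 3×339 + 293
339 = 1×293 + 46
293 = 6×46 + 17
46 = 2×17 + 12
17 = 1×12 + 5
12 = 2×5 + 2
5 = 2×2 + 1
2 = 2×1 + 0
Back-substitute:
1 = 5 − 2·2
1 = −2·12 + 5·5
1 = 5·17 − 7·12
1 = −7·46 + 19·17
1 = 19·293 − 121·46
1 = −121·339 + 140·293
1 = 140·1310 − 541·339
1 = −541·1649 + 681·1310
1 = 681·2959 − 1222·1649
1 = −1222·4608 + 1903·2959
So 2959·1903 ≡ 1 (mod 4608), hence d = 1903.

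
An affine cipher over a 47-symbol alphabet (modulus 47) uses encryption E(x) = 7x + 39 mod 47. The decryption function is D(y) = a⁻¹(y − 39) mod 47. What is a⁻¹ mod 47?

27

Extended Euclidean algorithm:
47 = 6×7 + 5
7 = 1×5 + 2
5 = 2×2 + 1
2 = 2×1 + 0
The gcd is 1. Working backward:
1 = 5 − 2·2
1 = −2·7 + 3·5
1 = 3·47 − 20·7
So 7·(-20) ≡ 1 (mod 47), and -20 ≡ 27 (mod 47).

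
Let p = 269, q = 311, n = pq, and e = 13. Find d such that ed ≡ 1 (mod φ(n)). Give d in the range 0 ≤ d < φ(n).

φ(n) = (p−1)(q−1) = 268·310 = 83080.
Need d with 13·d ≡ 1 (mod 83080). Apply the extended Euclidean algorithm:
83080 = 6390*13 + 10
13 = 1*10 + 3
10 = 3*3 + 1
3 = 3*1 + 0
Back-substitute:
1 = 10 − 3·3
1 = −3·13 + 4·10
1 = 4·83080 − 25563·13
So 13·(-25563) ≡ 1 (mod 83080), hence d ≡ -25563 ≡ 57517 (mod 83080).

57517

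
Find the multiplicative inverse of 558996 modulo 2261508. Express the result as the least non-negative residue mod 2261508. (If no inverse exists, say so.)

Compute gcd(558996, 2261508):
2261508 = 4×558996 + 25524
558996 = 21×25524 + 22992
25524 = 1×22992 + 2532
22992 = 9×2532 + 204
2532 = 12×204 + 84
204 = 2×84 + 36
84 = 2×36 + 12
36 = 3×12 + 0
gcd(558996, 2261508) = 12 ≠ 1, so 558996 has no multiplicative inverse modulo 2261508.

no inverse exists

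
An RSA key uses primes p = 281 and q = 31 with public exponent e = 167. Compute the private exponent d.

503

φ(n) = (p−1)(q−1) = 280·30 = 8400.
Need d with 167·d ≡ 1 (mod 8400). Apply the extended Euclidean algorithm:
8400 = 50*167 + 50
167 = 3*50 + 17
50 = 2*17 + 16
17 = 1*16 + 1
16 = 16*1 + 0
Back-substitute:
1 = 17 − 16
1 = −50 + 3·17
1 = 3·167 − 10·50
1 = −10·8400 + 503·167
So 167·503 ≡ 1 (mod 8400), hence d = 503.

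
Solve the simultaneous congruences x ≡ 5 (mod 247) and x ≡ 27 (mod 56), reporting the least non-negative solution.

Write x = 5 + 247·k. Then 247·k ≡ 27 − 5 ≡ 22 (mod 56).
Need 247⁻¹ mod 56. Extended Euclid on (56, 23):
56 = 2·23 + 10
23 = 2·10 + 3
10 = 3·3 + 1
3 = 3·1 + 0
Back-substitute:
1 = 10 − 3·3
1 = −3·23 + 7·10
1 = 7·56 − 17·23
247⁻¹ ≡ 39 (mod 56), so k ≡ 39·22 ≡ 18 (mod 56).
x = 5 + 247·18 = 4451.

4451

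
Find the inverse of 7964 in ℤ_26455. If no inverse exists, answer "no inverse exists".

Euclidean algorithm on 26455, 7964:
26455 = 3·7964 + 2563
7964 = 3·2563 + 275
2563 = 9·275 + 88
275 = 3·88 + 11
88 = 8·11 + 0
Since gcd = 11 > 1, 7964 is not a unit mod 26455.

no inverse exists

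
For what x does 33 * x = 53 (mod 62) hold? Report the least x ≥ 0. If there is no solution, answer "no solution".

First find gcd(33, 62):
62 = 1*33 + 29
33 = 1*29 + 4
29 = 7*4 + 1
4 = 4*1 + 0
gcd = 1, so a unique solution mod 62 exists.
Back-substitute for the Bézout coefficients:
1 = 29 − 7·4
1 = −7·33 + 8·29
1 = 8·62 − 15·33
So 33·(-15) ≡ 1 (mod 62), giving 33⁻¹ ≡ 47.
x ≡ 33⁻¹·53 ≡ 47·53 ≡ 11 (mod 62).

11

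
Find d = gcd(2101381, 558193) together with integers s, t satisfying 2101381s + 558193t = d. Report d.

Euclidean algorithm:
2101381 = 3*558193 + 426802
558193 = 1*426802 + 131391
426802 = 3*131391 + 32629
131391 = 4*32629 + 875
32629 = 37*875 + 254
875 = 3*254 + 113
254 = 2*113 + 28
113 = 4*28 + 1
28 = 28*1 + 0
gcd(2101381, 558193) = 1.
Back-substituting:
1 = 113 − 4·28
1 = −4·254 + 9·113
1 = 9·875 − 31·254
1 = −31·32629 + 1156·875
1 = 1156·131391 − 4655·32629
1 = −4655·426802 + 15121·131391
1 = 15121·558193 − 19776·426802
1 = −19776·2101381 + 74449·558193
So 1 = (-19776)·2101381 + (74449)·558193.

1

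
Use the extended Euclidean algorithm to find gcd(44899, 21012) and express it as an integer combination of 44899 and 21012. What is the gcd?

1

Euclidean algorithm:
44899 = 2×21012 + 2875
21012 = 7×2875 + 887
2875 = 3×887 + 214
887 = 4×214 + 31
214 = 6×31 + 28
31 = 1×28 + 3
28 = 9×3 + 1
3 = 3×1 + 0
gcd(44899, 21012) = 1.
Back-substituting:
1 = 28 − 9·3
1 = −9·31 + 10·28
1 = 10·214 − 69·31
1 = −69·887 + 286·214
1 = 286·2875 − 927·887
1 = −927·21012 + 6775·2875
1 = 6775·44899 − 14477·21012
So 1 = (6775)·44899 + (-14477)·21012.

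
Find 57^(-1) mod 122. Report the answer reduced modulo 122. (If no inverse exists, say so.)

Apply the Euclidean algorithm to 122 and 57:
122 = 2·57 + 8
57 = 7·8 + 1
8 = 8·1 + 0
gcd = 1, so the inverse exists. Back-substitute:
1 = 57 − 7·8
1 = −7·122 + 15·57
So 57·15 ≡ 1 (mod 122).

15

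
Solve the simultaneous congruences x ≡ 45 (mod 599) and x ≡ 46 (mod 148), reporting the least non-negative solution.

76118

Write x = 45 + 599·k. Then 599·k ≡ 46 − 45 ≡ 1 (mod 148).
Need 599⁻¹ mod 148. Extended Euclid on (148, 7):
148 = 21×7 + 1
7 = 7×1 + 0
Back-substitute:
1 = 148 − 21·7
599⁻¹ ≡ 127 (mod 148), so k ≡ 127·1 ≡ 127 (mod 148).
x = 45 + 599·127 = 76118.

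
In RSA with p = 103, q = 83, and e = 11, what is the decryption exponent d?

φ(n) = (p−1)(q−1) = 102·82 = 8364.
Need d with 11·d ≡ 1 (mod 8364). Apply the extended Euclidean algorithm:
8364 = 760×11 + 4
11 = 2×4 + 3
4 = 1×3 + 1
3 = 3×1 + 0
Back-substitute:
1 = 4 − 3
1 = −11 + 3·4
1 = 3·8364 − 2281·11
So 11·(-2281) ≡ 1 (mod 8364), hence d ≡ -2281 ≡ 6083 (mod 8364).

6083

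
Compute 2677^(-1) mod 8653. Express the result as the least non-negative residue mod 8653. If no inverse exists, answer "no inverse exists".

Run Euclid on (8653, 2677):
8653 = 3×2677 + 622
2677 = 4×622 + 189
622 = 3×189 + 55
189 = 3×55 + 24
55 = 2×24 + 7
24 = 3×7 + 3
7 = 2×3 + 1
3 = 3×1 + 0
The gcd is 1. Working backward:
1 = 7 − 2·3
1 = −2·24 + 7·7
1 = 7·55 − 16·24
1 = −16·189 + 55·55
1 = 55·622 − 181·189
1 = −181·2677 + 779·622
1 = 779·8653 − 2518·2677
Hence 2677⁻¹ ≡ -2518 ≡ 6135 (mod 8653).

6135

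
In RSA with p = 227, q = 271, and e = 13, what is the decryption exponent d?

32857

φ(n) = (p−1)(q−1) = 226·270 = 61020.
Need d with 13·d ≡ 1 (mod 61020). Apply the extended Euclidean algorithm:
61020 = 4693×13 + 11
13 = 1×11 + 2
11 = 5×2 + 1
2 = 2×1 + 0
Back-substitute:
1 = 11 − 5·2
1 = −5·13 + 6·11
1 = 6·61020 − 28163·13
So 13·(-28163) ≡ 1 (mod 61020), hence d ≡ -28163 ≡ 32857 (mod 61020).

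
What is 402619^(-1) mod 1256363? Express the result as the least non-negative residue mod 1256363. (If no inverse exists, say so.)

359897

Apply the Euclidean algorithm to 1256363 and 402619:
1256363 = 3·402619 + 48506
402619 = 8·48506 + 14571
48506 = 3·14571 + 4793
14571 = 3·4793 + 192
4793 = 24·192 + 185
192 = 1·185 + 7
185 = 26·7 + 3
7 = 2·3 + 1
3 = 3·1 + 0
The gcd is 1. Working backward:
1 = 7 − 2·3
1 = −2·185 + 53·7
1 = 53·192 − 55·185
1 = −55·4793 + 1373·192
1 = 1373·14571 − 4174·4793
1 = −4174·48506 + 13895·14571
1 = 13895·402619 − 115334·48506
1 = −115334·1256363 + 359897·402619
So 402619·359897 ≡ 1 (mod 1256363).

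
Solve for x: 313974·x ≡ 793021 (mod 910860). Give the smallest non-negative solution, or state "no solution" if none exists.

no solution

gcd(313974, 910860):
910860 = 2*313974 + 282912
313974 = 1*282912 + 31062
282912 = 9*31062 + 3354
31062 = 9*3354 + 876
3354 = 3*876 + 726
876 = 1*726 + 150
726 = 4*150 + 126
150 = 1*126 + 24
126 = 5*24 + 6
24 = 4*6 + 0
gcd = 6, but 6 ∤ 793021, so the congruence has no solution.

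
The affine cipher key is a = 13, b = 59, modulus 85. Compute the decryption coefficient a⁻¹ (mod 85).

72

Extended Euclidean algorithm:
85 = 6*13 + 7
13 = 1*7 + 6
7 = 1*6 + 1
6 = 6*1 + 0
The gcd is 1. Working backward:
1 = 7 − 6
1 = −13 + 2·7
1 = 2·85 − 13·13
So 13·(-13) ≡ 1 (mod 85), and -13 ≡ 72 (mod 85).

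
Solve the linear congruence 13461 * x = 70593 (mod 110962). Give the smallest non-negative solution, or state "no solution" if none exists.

40735

First find gcd(13461, 110962):
110962 = 8×13461 + 3274
13461 = 4×3274 + 365
3274 = 8×365 + 354
365 = 1×354 + 11
354 = 32×11 + 2
11 = 5×2 + 1
2 = 2×1 + 0
gcd = 1, so a unique solution mod 110962 exists.
Back-substitute for the Bézout coefficients:
1 = 11 − 5·2
1 = −5·354 + 161·11
1 = 161·365 − 166·354
1 = −166·3274 + 1489·365
1 = 1489·13461 − 6122·3274
1 = −6122·110962 + 50465·13461
So 13461·(50465) ≡ 1 (mod 110962), giving 13461⁻¹ ≡ 50465.
x ≡ 13461⁻¹·70593 ≡ 50465·70593 ≡ 40735 (mod 110962).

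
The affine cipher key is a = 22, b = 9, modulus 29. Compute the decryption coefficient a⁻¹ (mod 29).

4

gcd(29, 22) by repeated division:
29 = 1*22 + 7
22 = 3*7 + 1
7 = 7*1 + 0
The gcd is 1. Working backward:
1 = 22 − 3·7
1 = −3·29 + 4·22
So 22·4 ≡ 1 (mod 29).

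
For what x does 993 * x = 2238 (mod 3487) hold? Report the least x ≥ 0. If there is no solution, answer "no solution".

1593

First find gcd(993, 3487):
3487 = 3·993 + 508
993 = 1·508 + 485
508 = 1·485 + 23
485 = 21·23 + 2
23 = 11·2 + 1
2 = 2·1 + 0
gcd = 1, so a unique solution mod 3487 exists.
Back-substitute for the Bézout coefficients:
1 = 23 − 11·2
1 = −11·485 + 232·23
1 = 232·508 − 243·485
1 = −243·993 + 475·508
1 = 475·3487 − 1668·993
So 993·(-1668) ≡ 1 (mod 3487), giving 993⁻¹ ≡ 1819.
x ≡ 993⁻¹·2238 ≡ 1819·2238 ≡ 1593 (mod 3487).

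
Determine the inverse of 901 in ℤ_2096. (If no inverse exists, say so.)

Extended Euclidean algorithm:
2096 = 2×901 + 294
901 = 3×294 + 19
294 = 15×19 + 9
19 = 2×9 + 1
9 = 9×1 + 0
The gcd is 1. Working backward:
1 = 19 − 2·9
1 = −2·294 + 31·19
1 = 31·901 − 95·294
1 = −95·2096 + 221·901
So 901·221 ≡ 1 (mod 2096).

221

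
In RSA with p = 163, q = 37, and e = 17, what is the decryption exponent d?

φ(n) = (p−1)(q−1) = 162·36 = 5832.
Need d with 17·d ≡ 1 (mod 5832). Apply the extended Euclidean algorithm:
5832 = 343×17 + 1
17 = 17×1 + 0
Back-substitute:
1 = 5832 − 343·17
So 17·(-343) ≡ 1 (mod 5832), hence d ≡ -343 ≡ 5489 (mod 5832).

5489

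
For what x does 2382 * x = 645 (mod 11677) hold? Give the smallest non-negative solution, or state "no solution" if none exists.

First find gcd(2382, 11677):
11677 = 4·2382 + 2149
2382 = 1·2149 + 233
2149 = 9·233 + 52
233 = 4·52 + 25
52 = 2·25 + 2
25 = 12·2 + 1
2 = 2·1 + 0
gcd = 1, so a unique solution mod 11677 exists.
Back-substitute for the Bézout coefficients:
1 = 25 − 12·2
1 = −12·52 + 25·25
1 = 25·233 − 112·52
1 = −112·2149 + 1033·233
1 = 1033·2382 − 1145·2149
1 = −1145·11677 + 5613·2382
So 2382·(5613) ≡ 1 (mod 11677), giving 2382⁻¹ ≡ 5613.
x ≡ 2382⁻¹·645 ≡ 5613·645 ≡ 515 (mod 11677).

515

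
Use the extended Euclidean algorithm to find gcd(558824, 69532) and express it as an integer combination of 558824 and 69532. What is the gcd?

4

Euclidean algorithm:
558824 = 8·69532 + 2568
69532 = 27·2568 + 196
2568 = 13·196 + 20
196 = 9·20 + 16
20 = 1·16 + 4
16 = 4·4 + 0
gcd(558824, 69532) = 4.
Working backward:
4 = 20 − 16
4 = −196 + 10·20
4 = 10·2568 − 131·196
4 = −131·69532 + 3547·2568
4 = 3547·558824 − 28507·69532
So 4 = (3547)·558824 + (-28507)·69532.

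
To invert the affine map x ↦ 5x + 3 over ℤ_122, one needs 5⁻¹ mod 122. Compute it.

Extended Euclidean algorithm:
122 = 24*5 + 2
5 = 2*2 + 1
2 = 2*1 + 0
Since gcd(5, 122) = 1, back-substitute to write 1 as a combination:
1 = 5 − 2·2
1 = −2·122 + 49·5
So 5·49 ≡ 1 (mod 122).

49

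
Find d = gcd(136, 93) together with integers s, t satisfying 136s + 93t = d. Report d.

1

Apply Euclid's algorithm to 136 and 93:
136 = 1×93 + 43
93 = 2×43 + 7
43 = 6×7 + 1
7 = 7×1 + 0
gcd(136, 93) = 1.
Express as a combination:
1 = 43 − 6·7
1 = −6·93 + 13·43
1 = 13·136 − 19·93
So 1 = (13)·136 + (-19)·93.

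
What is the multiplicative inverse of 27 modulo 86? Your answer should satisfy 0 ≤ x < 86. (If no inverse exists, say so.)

Extended Euclidean algorithm:
86 = 3×27 + 5
27 = 5×5 + 2
5 = 2×2 + 1
2 = 2×1 + 0
gcd = 1, so the inverse exists. Back-substitute:
1 = 5 − 2·2
1 = −2·27 + 11·5
1 = 11·86 − 35·27
Hence 27⁻¹ ≡ -35 ≡ 51 (mod 86).

51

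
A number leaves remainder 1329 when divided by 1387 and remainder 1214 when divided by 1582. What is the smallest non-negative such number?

Write x = 1329 + 1387·k. Then 1387·k ≡ 1214 − 1329 ≡ 1467 (mod 1582).
Need 1387⁻¹ mod 1582. Extended Euclid on (1582, 1387):
1582 = 1·1387 + 195
1387 = 7·195 + 22
195 = 8·22 + 19
22 = 1·19 + 3
19 = 6·3 + 1
3 = 3·1 + 0
Back-substitute:
1 = 19 − 6·3
1 = −6·22 + 7·19
1 = 7·195 − 62·22
1 = −62·1387 + 441·195
1 = 441·1582 − 503·1387
1387⁻¹ ≡ 1079 (mod 1582), so k ≡ 1079·1467 ≡ 893 (mod 1582).
x = 1329 + 1387·893 = 1239920.

1239920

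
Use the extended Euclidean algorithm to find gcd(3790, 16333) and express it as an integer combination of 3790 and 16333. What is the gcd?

1

Euclidean algorithm:
16333 = 4*3790 + 1173
3790 = 3*1173 + 271
1173 = 4*271 + 89
271 = 3*89 + 4
89 = 22*4 + 1
4 = 4*1 + 0
gcd(3790, 16333) = 1.
Express as a combination:
1 = 89 − 22·4
1 = −22·271 + 67·89
1 = 67·1173 − 290·271
1 = −290·3790 + 937·1173
1 = 937·16333 − 4038·3790
So 1 = (937)·16333 + (-4038)·3790.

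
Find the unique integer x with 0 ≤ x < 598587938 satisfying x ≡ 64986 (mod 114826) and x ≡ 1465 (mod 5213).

Write x = 64986 + 114826·k. Then 114826·k ≡ 1465 − 64986 ≡ 4248 (mod 5213).
Need 114826⁻¹ mod 5213. Extended Euclid on (5213, 140):
5213 = 37·140 + 33
140 = 4·33 + 8
33 = 4·8 + 1
8 = 8·1 + 0
Back-substitute:
1 = 33 − 4·8
1 = −4·140 + 17·33
1 = 17·5213 − 633·140
114826⁻¹ ≡ 4580 (mod 5213), so k ≡ 4580·4248 ≡ 924 (mod 5213).
x = 64986 + 114826·924 = 106164210.

106164210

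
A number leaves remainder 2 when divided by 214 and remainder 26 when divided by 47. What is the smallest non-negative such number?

4068

Write x = 2 + 214·k. Then 214·k ≡ 26 − 2 ≡ 24 (mod 47).
Need 214⁻¹ mod 47. Extended Euclid on (47, 26):
47 = 1*26 + 21
26 = 1*21 + 5
21 = 4*5 + 1
5 = 5*1 + 0
Back-substitute:
1 = 21 − 4·5
1 = −4·26 + 5·21
1 = 5·47 − 9·26
214⁻¹ ≡ 38 (mod 47), so k ≡ 38·24 ≡ 19 (mod 47).
x = 2 + 214·19 = 4068.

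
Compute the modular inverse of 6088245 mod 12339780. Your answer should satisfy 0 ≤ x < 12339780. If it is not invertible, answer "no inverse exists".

Euclidean algorithm on 12339780, 6088245:
12339780 = 2×6088245 + 163290
6088245 = 37×163290 + 46515
163290 = 3×46515 + 23745
46515 = 1×23745 + 22770
23745 = 1×22770 + 975
22770 = 23×975 + 345
975 = 2×345 + 285
345 = 1×285 + 60
285 = 4×60 + 45
60 = 1×45 + 15
45 = 3×15 + 0
gcd(6088245, 12339780) = 15 ≠ 1, so 6088245 has no multiplicative inverse modulo 12339780.

no inverse exists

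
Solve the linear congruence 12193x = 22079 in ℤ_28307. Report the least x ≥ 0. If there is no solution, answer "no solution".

First find gcd(12193, 28307):
28307 = 2·12193 + 3921
12193 = 3·3921 + 430
3921 = 9·430 + 51
430 = 8·51 + 22
51 = 2·22 + 7
22 = 3·7 + 1
7 = 7·1 + 0
gcd = 1, so a unique solution mod 28307 exists.
Back-substitute for the Bézout coefficients:
1 = 22 − 3·7
1 = −3·51 + 7·22
1 = 7·430 − 59·51
1 = −59·3921 + 538·430
1 = 538·12193 − 1673·3921
1 = −1673·28307 + 3884·12193
So 12193·(3884) ≡ 1 (mod 28307), giving 12193⁻¹ ≡ 3884.
x ≡ 12193⁻¹·22079 ≡ 3884·22079 ≡ 12933 (mod 28307).

12933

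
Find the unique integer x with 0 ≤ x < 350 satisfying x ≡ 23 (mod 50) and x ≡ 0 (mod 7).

273

Write x = 23 + 50·k. Then 50·k ≡ 0 − 23 ≡ 5 (mod 7).
Need 50⁻¹ mod 7. Extended Euclid on (7, 1):
7 = 7·1 + 0
50⁻¹ ≡ 1 (mod 7), so k ≡ 1·5 ≡ 5 (mod 7).
x = 23 + 50·5 = 273.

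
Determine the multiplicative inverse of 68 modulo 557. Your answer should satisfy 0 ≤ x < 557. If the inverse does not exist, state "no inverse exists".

Run Euclid on (557, 68):
557 = 8×68 + 13
68 = 5×13 + 3
13 = 4×3 + 1
3 = 3×1 + 0
The gcd is 1. Working backward:
1 = 13 − 4·3
1 = −4·68 + 21·13
1 = 21·557 − 172·68
So 68·(-172) ≡ 1 (mod 557), and -172 ≡ 385 (mod 557).

385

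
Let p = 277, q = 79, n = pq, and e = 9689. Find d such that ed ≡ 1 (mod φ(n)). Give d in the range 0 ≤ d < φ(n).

φ(n) = (p−1)(q−1) = 276·78 = 21528.
Need d with 9689·d ≡ 1 (mod 21528). Apply the extended Euclidean algorithm:
21528 = 2·9689 + 2150
9689 = 4·2150 + 1089
2150 = 1·1089 + 1061
1089 = 1·1061 + 28
1061 = 37·28 + 25
28 = 1·25 + 3
25 = 8·3 + 1
3 = 3·1 + 0
Back-substitute:
1 = 25 − 8·3
1 = −8·28 + 9·25
1 = 9·1061 − 341·28
1 = −341·1089 + 350·1061
1 = 350·2150 − 691·1089
1 = −691·9689 + 3114·2150
1 = 3114·21528 − 6919·9689
So 9689·(-6919) ≡ 1 (mod 21528), hence d ≡ -6919 ≡ 14609 (mod 21528).

14609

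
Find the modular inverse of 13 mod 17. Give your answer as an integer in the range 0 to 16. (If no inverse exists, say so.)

4

Apply the Euclidean algorithm to 17 and 13:
17 = 1·13 + 4
13 = 3·4 + 1
4 = 4·1 + 0
gcd = 1, so the inverse exists. Back-substitute:
1 = 13 − 3·4
1 = −3·17 + 4·13
So 13·4 ≡ 1 (mod 17).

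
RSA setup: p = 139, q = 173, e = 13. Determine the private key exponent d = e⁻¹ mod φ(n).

12781

φ(n) = (p−1)(q−1) = 138·172 = 23736.
Need d with 13·d ≡ 1 (mod 23736). Apply the extended Euclidean algorithm:
23736 = 1825*13 + 11
13 = 1*11 + 2
11 = 5*2 + 1
2 = 2*1 + 0
Back-substitute:
1 = 11 − 5·2
1 = −5·13 + 6·11
1 = 6·23736 − 10955·13
So 13·(-10955) ≡ 1 (mod 23736), hence d ≡ -10955 ≡ 12781 (mod 23736).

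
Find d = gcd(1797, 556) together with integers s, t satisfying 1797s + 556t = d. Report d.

Euclidean algorithm:
1797 = 3×556 + 129
556 = 4×129 + 40
129 = 3×40 + 9
40 = 4×9 + 4
9 = 2×4 + 1
4 = 4×1 + 0
gcd(1797, 556) = 1.
Express as a combination:
1 = 9 − 2·4
1 = −2·40 + 9·9
1 = 9·129 − 29·40
1 = −29·556 + 125·129
1 = 125·1797 − 404·556
So 1 = (125)·1797 + (-404)·556.

1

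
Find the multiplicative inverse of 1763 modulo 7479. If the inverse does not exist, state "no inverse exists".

2312

gcd(7479, 1763) by repeated division:
7479 = 4*1763 + 427
1763 = 4*427 + 55
427 = 7*55 + 42
55 = 1*42 + 13
42 = 3*13 + 3
13 = 4*3 + 1
3 = 3*1 + 0
The gcd is 1. Working backward:
1 = 13 − 4·3
1 = −4·42 + 13·13
1 = 13·55 − 17·42
1 = −17·427 + 132·55
1 = 132·1763 − 545·427
1 = −545·7479 + 2312·1763
So 1763·2312 ≡ 1 (mod 7479).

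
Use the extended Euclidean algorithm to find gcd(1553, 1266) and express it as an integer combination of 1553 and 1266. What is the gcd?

1

Repeated division:
1553 = 1×1266 + 287
1266 = 4×287 + 118
287 = 2×118 + 51
118 = 2×51 + 16
51 = 3×16 + 3
16 = 5×3 + 1
3 = 3×1 + 0
gcd(1553, 1266) = 1.
Back-substituting:
1 = 16 − 5·3
1 = −5·51 + 16·16
1 = 16·118 − 37·51
1 = −37·287 + 90·118
1 = 90·1266 − 397·287
1 = −397·1553 + 487·1266
So 1 = (-397)·1553 + (487)·1266.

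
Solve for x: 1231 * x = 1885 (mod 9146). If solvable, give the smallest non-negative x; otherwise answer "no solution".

3917

First find gcd(1231, 9146):
9146 = 7*1231 + 529
1231 = 2*529 + 173
529 = 3*173 + 10
173 = 17*10 + 3
10 = 3*3 + 1
3 = 3*1 + 0
gcd = 1, so a unique solution mod 9146 exists.
Back-substitute for the Bézout coefficients:
1 = 10 − 3·3
1 = −3·173 + 52·10
1 = 52·529 − 159·173
1 = −159·1231 + 370·529
1 = 370·9146 − 2749·1231
So 1231·(-2749) ≡ 1 (mod 9146), giving 1231⁻¹ ≡ 6397.
x ≡ 1231⁻¹·1885 ≡ 6397·1885 ≡ 3917 (mod 9146).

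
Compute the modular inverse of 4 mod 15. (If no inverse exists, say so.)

Extended Euclidean algorithm:
15 = 3·4 + 3
4 = 1·3 + 1
3 = 3·1 + 0
Since gcd(4, 15) = 1, back-substitute to write 1 as a combination:
1 = 4 − 3
1 = −15 + 4·4
So 4·4 ≡ 1 (mod 15).

4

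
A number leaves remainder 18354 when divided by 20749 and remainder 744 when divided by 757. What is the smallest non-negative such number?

9479898

Write x = 18354 + 20749·k. Then 20749·k ≡ 744 − 18354 ≡ 558 (mod 757).
Need 20749⁻¹ mod 757. Extended Euclid on (757, 310):
757 = 2×310 + 137
310 = 2×137 + 36
137 = 3×36 + 29
36 = 1×29 + 7
29 = 4×7 + 1
7 = 7×1 + 0
Back-substitute:
1 = 29 − 4·7
1 = −4·36 + 5·29
1 = 5·137 − 19·36
1 = −19·310 + 43·137
1 = 43·757 − 105·310
20749⁻¹ ≡ 652 (mod 757), so k ≡ 652·558 ≡ 456 (mod 757).
x = 18354 + 20749·456 = 9479898.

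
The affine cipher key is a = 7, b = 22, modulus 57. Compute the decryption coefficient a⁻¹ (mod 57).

Apply the Euclidean algorithm to 57 and 7:
57 = 8*7 + 1
7 = 7*1 + 0
Since gcd(7, 57) = 1, back-substitute to write 1 as a combination:
1 = 57 − 8·7
Hence 7⁻¹ ≡ -8 ≡ 49 (mod 57).

49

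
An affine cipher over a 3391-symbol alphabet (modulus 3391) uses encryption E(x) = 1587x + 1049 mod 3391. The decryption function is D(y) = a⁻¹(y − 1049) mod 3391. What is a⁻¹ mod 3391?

Run Euclid on (3391, 1587):
3391 = 2*1587 + 217
1587 = 7*217 + 68
217 = 3*68 + 13
68 = 5*13 + 3
13 = 4*3 + 1
3 = 3*1 + 0
The gcd is 1. Working backward:
1 = 13 − 4·3
1 = −4·68 + 21·13
1 = 21·217 − 67·68
1 = −67·1587 + 490·217
1 = 490·3391 − 1047·1587
Thus 1587·(-1047) ≡ 1 (mod 3391); reducing, -1047 mod 3391 = 2344.

2344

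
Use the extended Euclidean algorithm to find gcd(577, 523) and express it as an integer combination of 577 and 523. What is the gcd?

1

Apply Euclid's algorithm to 577 and 523:
577 = 1*523 + 54
523 = 9*54 + 37
54 = 1*37 + 17
37 = 2*17 + 3
17 = 5*3 + 2
3 = 1*2 + 1
2 = 2*1 + 0
gcd(577, 523) = 1.
Back-substituting:
1 = 3 − 2
1 = −17 + 6·3
1 = 6·37 − 13·17
1 = −13·54 + 19·37
1 = 19·523 − 184·54
1 = −184·577 + 203·523
So 1 = (-184)·577 + (203)·523.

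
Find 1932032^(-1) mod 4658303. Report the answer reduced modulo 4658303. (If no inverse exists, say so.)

199062

Extended Euclidean algorithm:
4658303 = 2*1932032 + 794239
1932032 = 2*794239 + 343554
794239 = 2*343554 + 107131
343554 = 3*107131 + 22161
107131 = 4*22161 + 18487
22161 = 1*18487 + 3674
18487 = 5*3674 + 117
3674 = 31*117 + 47
117 = 2*47 + 23
47 = 2*23 + 1
23 = 23*1 + 0
Since gcd(1932032, 4658303) = 1, back-substitute to write 1 as a combination:
1 = 47 − 2·23
1 = −2·117 + 5·47
1 = 5·3674 − 157·117
1 = −157·18487 + 790·3674
1 = 790·22161 − 947·18487
1 = −947·107131 + 4578·22161
1 = 4578·343554 − 14681·107131
1 = −14681·794239 + 33940·343554
1 = 33940·1932032 − 82561·794239
1 = −82561·4658303 + 199062·1932032
So 1932032·199062 ≡ 1 (mod 4658303).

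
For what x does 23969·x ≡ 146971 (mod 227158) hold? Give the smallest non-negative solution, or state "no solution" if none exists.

155441

First find gcd(23969, 227158):
227158 = 9·23969 + 11437
23969 = 2·11437 + 1095
11437 = 10·1095 + 487
1095 = 2·487 + 121
487 = 4·121 + 3
121 = 40·3 + 1
3 = 3·1 + 0
gcd = 1, so a unique solution mod 227158 exists.
Back-substitute for the Bézout coefficients:
1 = 121 − 40·3
1 = −40·487 + 161·121
1 = 161·1095 − 362·487
1 = −362·11437 + 3781·1095
1 = 3781·23969 − 7924·11437
1 = −7924·227158 + 75097·23969
So 23969·(75097) ≡ 1 (mod 227158), giving 23969⁻¹ ≡ 75097.
x ≡ 23969⁻¹·146971 ≡ 75097·146971 ≡ 155441 (mod 227158).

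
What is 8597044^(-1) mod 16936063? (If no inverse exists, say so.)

gcd(16936063, 8597044) by repeated division:
16936063 = 1×8597044 + 8339019
8597044 = 1×8339019 + 258025
8339019 = 32×258025 + 82219
258025 = 3×82219 + 11368
82219 = 7×11368 + 2643
11368 = 4×2643 + 796
2643 = 3×796 + 255
796 = 3×255 + 31
255 = 8×31 + 7
31 = 4×7 + 3
7 = 2×3 + 1
3 = 3×1 + 0
Since gcd(8597044, 16936063) = 1, back-substitute to write 1 as a combination:
1 = 7 − 2·3
1 = −2·31 + 9·7
1 = 9·255 − 74·31
1 = −74·796 + 231·255
1 = 231·2643 − 767·796
1 = −767·11368 + 3299·2643
1 = 3299·82219 − 23860·11368
1 = −23860·258025 + 74879·82219
1 = 74879·8339019 − 2419988·258025
1 = −2419988·8597044 + 2494867·8339019
1 = 2494867·16936063 − 4914855·8597044
Thus 8597044·(-4914855) ≡ 1 (mod 16936063); reducing, -4914855 mod 16936063 = 12021208.

12021208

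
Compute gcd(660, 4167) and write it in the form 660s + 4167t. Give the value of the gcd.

3

Euclidean algorithm:
4167 = 6*660 + 207
660 = 3*207 + 39
207 = 5*39 + 12
39 = 3*12 + 3
12 = 4*3 + 0
gcd(660, 4167) = 3.
Back-substituting:
3 = 39 − 3·12
3 = −3·207 + 16·39
3 = 16·660 − 51·207
3 = −51·4167 + 322·660
So 3 = (-51)·4167 + (322)·660.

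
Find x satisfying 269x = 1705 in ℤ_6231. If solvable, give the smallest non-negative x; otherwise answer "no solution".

First find gcd(269, 6231):
6231 = 23·269 + 44
269 = 6·44 + 5
44 = 8·5 + 4
5 = 1·4 + 1
4 = 4·1 + 0
gcd = 1, so a unique solution mod 6231 exists.
Back-substitute for the Bézout coefficients:
1 = 5 − 4
1 = −44 + 9·5
1 = 9·269 − 55·44
1 = −55·6231 + 1274·269
So 269·(1274) ≡ 1 (mod 6231), giving 269⁻¹ ≡ 1274.
x ≡ 269⁻¹·1705 ≡ 1274·1705 ≡ 3782 (mod 6231).

3782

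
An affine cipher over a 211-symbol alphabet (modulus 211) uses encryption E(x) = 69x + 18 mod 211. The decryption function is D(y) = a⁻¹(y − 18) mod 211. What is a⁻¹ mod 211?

52

gcd(211, 69) by repeated division:
211 = 3·69 + 4
69 = 17·4 + 1
4 = 4·1 + 0
The gcd is 1. Working backward:
1 = 69 − 17·4
1 = −17·211 + 52·69
So 69·52 ≡ 1 (mod 211).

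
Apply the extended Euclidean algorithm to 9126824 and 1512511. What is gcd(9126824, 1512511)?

Apply Euclid's algorithm to 9126824 and 1512511:
9126824 = 6×1512511 + 51758
1512511 = 29×51758 + 11529
51758 = 4×11529 + 5642
11529 = 2×5642 + 245
5642 = 23×245 + 7
245 = 35×7 + 0
gcd(9126824, 1512511) = 7.
Back-substituting:
7 = 5642 − 23·245
7 = −23·11529 + 47·5642
7 = 47·51758 − 211·11529
7 = −211·1512511 + 6166·51758
7 = 6166·9126824 − 37207·1512511
So 7 = (6166)·9126824 + (-37207)·1512511.

7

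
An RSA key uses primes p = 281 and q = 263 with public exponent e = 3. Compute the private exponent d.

48907

φ(n) = (p−1)(q−1) = 280·262 = 73360.
Need d with 3·d ≡ 1 (mod 73360). Apply the extended Euclidean algorithm:
73360 = 24453*3 + 1
3 = 3*1 + 0
Back-substitute:
1 = 73360 − 24453·3
So 3·(-24453) ≡ 1 (mod 73360), hence d ≡ -24453 ≡ 48907 (mod 73360).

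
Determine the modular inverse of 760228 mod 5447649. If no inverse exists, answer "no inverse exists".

gcd(5447649, 760228) by repeated division:
5447649 = 7*760228 + 126053
760228 = 6*126053 + 3910
126053 = 32*3910 + 933
3910 = 4*933 + 178
933 = 5*178 + 43
178 = 4*43 + 6
43 = 7*6 + 1
6 = 6*1 + 0
Since gcd(760228, 5447649) = 1, back-substitute to write 1 as a combination:
1 = 43 − 7·6
1 = −7·178 + 29·43
1 = 29·933 − 152·178
1 = −152·3910 + 637·933
1 = 637·126053 − 20536·3910
1 = −20536·760228 + 123853·126053
1 = 123853·5447649 − 887507·760228
Hence 760228⁻¹ ≡ -887507 ≡ 4560142 (mod 5447649).

4560142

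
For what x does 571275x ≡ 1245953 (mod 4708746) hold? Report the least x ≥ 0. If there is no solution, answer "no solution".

gcd(571275, 4708746):
4708746 = 8*571275 + 138546
571275 = 4*138546 + 17091
138546 = 8*17091 + 1818
17091 = 9*1818 + 729
1818 = 2*729 + 360
729 = 2*360 + 9
360 = 40*9 + 0
gcd = 9, but 9 ∤ 1245953, so the congruence has no solution.

no solution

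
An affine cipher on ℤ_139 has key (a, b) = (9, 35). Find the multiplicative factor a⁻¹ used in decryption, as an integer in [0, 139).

31

gcd(139, 9) by repeated division:
139 = 15×9 + 4
9 = 2×4 + 1
4 = 4×1 + 0
The gcd is 1. Working backward:
1 = 9 − 2·4
1 = −2·139 + 31·9
So 9·31 ≡ 1 (mod 139).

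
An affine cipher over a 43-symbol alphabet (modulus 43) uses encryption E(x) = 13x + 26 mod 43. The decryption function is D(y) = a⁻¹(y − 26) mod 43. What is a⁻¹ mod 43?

10

Apply the Euclidean algorithm to 43 and 13:
43 = 3*13 + 4
13 = 3*4 + 1
4 = 4*1 + 0
The gcd is 1. Working backward:
1 = 13 − 3·4
1 = −3·43 + 10·13
So 13·10 ≡ 1 (mod 43).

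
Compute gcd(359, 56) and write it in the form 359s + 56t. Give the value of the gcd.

Apply Euclid's algorithm to 359 and 56:
359 = 6×56 + 23
56 = 2×23 + 10
23 = 2×10 + 3
10 = 3×3 + 1
3 = 3×1 + 0
gcd(359, 56) = 1.
Back-substituting:
1 = 10 − 3·3
1 = −3·23 + 7·10
1 = 7·56 − 17·23
1 = −17·359 + 109·56
So 1 = (-17)·359 + (109)·56.

1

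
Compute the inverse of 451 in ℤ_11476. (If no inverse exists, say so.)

gcd(11476, 451) by repeated division:
11476 = 25*451 + 201
451 = 2*201 + 49
201 = 4*49 + 5
49 = 9*5 + 4
5 = 1*4 + 1
4 = 4*1 + 0
Since gcd(451, 11476) = 1, back-substitute to write 1 as a combination:
1 = 5 − 4
1 = −49 + 10·5
1 = 10·201 − 41·49
1 = −41·451 + 92·201
1 = 92·11476 − 2341·451
Hence 451⁻¹ ≡ -2341 ≡ 9135 (mod 11476).

9135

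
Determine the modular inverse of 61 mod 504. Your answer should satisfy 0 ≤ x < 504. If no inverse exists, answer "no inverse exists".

157

gcd(504, 61) by repeated division:
504 = 8·61 + 16
61 = 3·16 + 13
16 = 1·13 + 3
13 = 4·3 + 1
3 = 3·1 + 0
The gcd is 1. Working backward:
1 = 13 − 4·3
1 = −4·16 + 5·13
1 = 5·61 − 19·16
1 = −19·504 + 157·61
So 61·157 ≡ 1 (mod 504).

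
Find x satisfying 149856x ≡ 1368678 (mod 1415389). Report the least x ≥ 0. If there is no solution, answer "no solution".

897378

First find gcd(149856, 1415389):
1415389 = 9·149856 + 66685
149856 = 2·66685 + 16486
66685 = 4·16486 + 741
16486 = 22·741 + 184
741 = 4·184 + 5
184 = 36·5 + 4
5 = 1·4 + 1
4 = 4·1 + 0
gcd = 1, so a unique solution mod 1415389 exists.
Back-substitute for the Bézout coefficients:
1 = 5 − 4
1 = −184 + 37·5
1 = 37·741 − 149·184
1 = −149·16486 + 3315·741
1 = 3315·66685 − 13409·16486
1 = −13409·149856 + 30133·66685
1 = 30133·1415389 − 284606·149856
So 149856·(-284606) ≡ 1 (mod 1415389), giving 149856⁻¹ ≡ 1130783.
x ≡ 149856⁻¹·1368678 ≡ 1130783·1368678 ≡ 897378 (mod 1415389).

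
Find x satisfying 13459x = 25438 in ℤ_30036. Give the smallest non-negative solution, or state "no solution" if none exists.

First find gcd(13459, 30036):
30036 = 2·13459 + 3118
13459 = 4·3118 + 987
3118 = 3·987 + 157
987 = 6·157 + 45
157 = 3·45 + 22
45 = 2·22 + 1
22 = 22·1 + 0
gcd = 1, so a unique solution mod 30036 exists.
Back-substitute for the Bézout coefficients:
1 = 45 − 2·22
1 = −2·157 + 7·45
1 = 7·987 − 44·157
1 = −44·3118 + 139·987
1 = 139·13459 − 600·3118
1 = −600·30036 + 1339·13459
So 13459·(1339) ≡ 1 (mod 30036), giving 13459⁻¹ ≡ 1339.
x ≡ 13459⁻¹·25438 ≡ 1339·25438 ≡ 658 (mod 30036).

658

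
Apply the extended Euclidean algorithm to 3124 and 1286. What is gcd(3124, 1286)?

Euclidean algorithm:
3124 = 2·1286 + 552
1286 = 2·552 + 182
552 = 3·182 + 6
182 = 30·6 + 2
6 = 3·2 + 0
gcd(3124, 1286) = 2.
Express as a combination:
2 = 182 − 30·6
2 = −30·552 + 91·182
2 = 91·1286 − 212·552
2 = −212·3124 + 515·1286
So 2 = (-212)·3124 + (515)·1286.

2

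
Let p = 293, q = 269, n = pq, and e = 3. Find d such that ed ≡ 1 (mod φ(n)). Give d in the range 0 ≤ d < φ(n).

52171

φ(n) = (p−1)(q−1) = 292·268 = 78256.
Need d with 3·d ≡ 1 (mod 78256). Apply the extended Euclidean algorithm:
78256 = 26085·3 + 1
3 = 3·1 + 0
Back-substitute:
1 = 78256 − 26085·3
So 3·(-26085) ≡ 1 (mod 78256), hence d ≡ -26085 ≡ 52171 (mod 78256).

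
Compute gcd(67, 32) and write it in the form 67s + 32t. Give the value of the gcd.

Euclidean algorithm:
67 = 2*32 + 3
32 = 10*3 + 2
3 = 1*2 + 1
2 = 2*1 + 0
gcd(67, 32) = 1.
Back-substituting:
1 = 3 − 2
1 = −32 + 11·3
1 = 11·67 − 23·32
So 1 = (11)·67 + (-23)·32.

1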